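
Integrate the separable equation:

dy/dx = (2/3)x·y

Separating variables and integrating:
ln|y| = x^2/3 + C

General solution: y = Ce^(x^2/3)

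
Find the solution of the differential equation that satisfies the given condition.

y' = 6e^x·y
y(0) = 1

General solution: y = Ce^(6e^x)
Applying IC y(0) = 1:
Particular solution: y = e^(6(e^x - 1))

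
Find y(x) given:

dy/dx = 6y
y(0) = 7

General solution: y = Ce^(6x)
Applying IC y(0) = 7:
Particular solution: y = 7e^(6x)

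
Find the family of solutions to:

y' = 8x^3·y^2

Separating variables and integrating:
-1/y = 2x^4 + C

General solution: y^-1 = -2x^4 + C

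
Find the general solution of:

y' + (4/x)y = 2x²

Using integrating factor method:

General solution: y = (2/7)x^3 + Cx^(-4)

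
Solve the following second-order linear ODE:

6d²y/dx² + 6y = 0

Characteristic equation: 6r² + 6 = 0
Divide by 6: r² + 1 = 0
Roots: r = ±i (complex conjugates)
General solution: y = C₁cos(x) + C₂sin(x)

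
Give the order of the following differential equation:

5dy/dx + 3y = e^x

The order is 1 (highest derivative is of order 1).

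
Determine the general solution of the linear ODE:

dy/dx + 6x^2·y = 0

Using integrating factor method:

General solution: y = Ce^(-2x^3)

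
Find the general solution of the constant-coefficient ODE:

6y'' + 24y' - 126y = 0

Characteristic equation: 6r² + 24r - 126 = 0
Divide by 6: r² + 4r - 21 = 0
Roots: r = 3, -7 (distinct real)
General solution: y = C₁e^(3x) + C₂e^(-7x)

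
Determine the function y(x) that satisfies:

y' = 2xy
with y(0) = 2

General solution: y = Ce^(x²)
Applying IC y(0) = 2:
Particular solution: y = 2e^(x²)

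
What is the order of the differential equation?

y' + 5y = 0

The order is 1 (highest derivative is of order 1).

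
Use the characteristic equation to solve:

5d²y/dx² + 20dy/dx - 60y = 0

Characteristic equation: 5r² + 20r - 60 = 0
Divide by 5: r² + 4r - 12 = 0
Roots: r = 2, -6 (distinct real)
General solution: y = C₁e^(2x) + C₂e^(-6x)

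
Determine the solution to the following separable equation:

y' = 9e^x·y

Separating variables and integrating:
ln|y| = 9e^x + C

General solution: y = Ce^(9e^x)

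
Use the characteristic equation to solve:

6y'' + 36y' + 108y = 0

Characteristic equation: 6r² + 36r + 108 = 0
Divide by 6: r² + 6r + 18 = 0
Roots: r = -3 ± 3i (complex conjugates)
General solution: y = e^(-3x)(C₁cos(3x) + C₂sin(3x))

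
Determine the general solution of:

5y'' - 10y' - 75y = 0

Characteristic equation: 5r² - 10r - 75 = 0
Divide by 5: r² - 2r - 15 = 0
Roots: r = 5, -3 (distinct real)
General solution: y = C₁e^(5x) + C₂e^(-3x)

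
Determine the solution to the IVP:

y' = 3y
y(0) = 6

General solution: y = Ce^(3x)
Applying IC y(0) = 6:
Particular solution: y = 6e^(3x)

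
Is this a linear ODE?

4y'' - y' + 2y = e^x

Yes. Linear (y and its derivatives appear to the first power only, no products of y terms)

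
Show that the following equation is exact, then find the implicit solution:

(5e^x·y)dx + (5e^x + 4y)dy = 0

Verify exactness: ∂M/∂y = ∂N/∂x ✓
Find F(x,y) such that ∂F/∂x = M, ∂F/∂y = N
Solution: 5e^x·y + 2y² = C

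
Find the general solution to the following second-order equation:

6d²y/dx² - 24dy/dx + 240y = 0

Characteristic equation: 6r² - 24r + 240 = 0
Divide by 6: r² - 4r + 40 = 0
Roots: r = 2 ± 6i (complex conjugates)
General solution: y = e^(2x)(C₁cos(6x) + C₂sin(6x))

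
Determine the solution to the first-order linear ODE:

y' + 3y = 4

Using integrating factor method:

General solution: y = 4/3 + Ce^(-3x)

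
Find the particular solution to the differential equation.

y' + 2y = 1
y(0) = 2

General solution: y = 1/2 + Ce^(-2x)
Applying y(0) = 2: C = 2 - 1/2 = 3/2
Particular solution: y = 1/2 + (3/2)e^(-2x)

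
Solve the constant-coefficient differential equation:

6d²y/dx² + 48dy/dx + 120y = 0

Characteristic equation: 6r² + 48r + 120 = 0
Divide by 6: r² + 8r + 20 = 0
Roots: r = -4 ± 2i (complex conjugates)
General solution: y = e^(-4x)(C₁cos(2x) + C₂sin(2x))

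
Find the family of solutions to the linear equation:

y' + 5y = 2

Using integrating factor method:

General solution: y = 2/5 + Ce^(-5x)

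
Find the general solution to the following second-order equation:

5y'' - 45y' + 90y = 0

Characteristic equation: 5r² - 45r + 90 = 0
Divide by 5: r² - 9r + 18 = 0
Roots: r = 6, 3 (distinct real)
General solution: y = C₁e^(6x) + C₂e^(3x)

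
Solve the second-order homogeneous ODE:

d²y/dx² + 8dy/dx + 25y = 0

Characteristic equation: r² + 8r + 25 = 0
Roots: r = -4 ± 3i (complex conjugates)
General solution: y = e^(-4x)(C₁cos(3x) + C₂sin(3x))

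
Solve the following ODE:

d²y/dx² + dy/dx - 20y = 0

Characteristic equation: r² + r - 20 = 0
Roots: r = 4, -5 (distinct real)
General solution: y = C₁e^(4x) + C₂e^(-5x)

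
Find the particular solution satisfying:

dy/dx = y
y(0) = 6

General solution: y = Ce^x
Applying IC y(0) = 6:
Particular solution: y = 6e^x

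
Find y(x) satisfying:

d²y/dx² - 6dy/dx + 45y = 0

Characteristic equation: r² - 6r + 45 = 0
Roots: r = 3 ± 6i (complex conjugates)
General solution: y = e^(3x)(C₁cos(6x) + C₂sin(6x))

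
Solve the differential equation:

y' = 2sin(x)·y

Separating variables and integrating:
ln|y| = -2cos(x) + C

General solution: y = Ce^(-2cos(x))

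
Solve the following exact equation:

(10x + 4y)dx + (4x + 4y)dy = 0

Verify exactness: ∂M/∂y = ∂N/∂x ✓
Find F(x,y) such that ∂F/∂x = M, ∂F/∂y = N
Solution: 5x² + 4xy + 2y² = C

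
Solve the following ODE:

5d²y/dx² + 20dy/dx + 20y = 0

Characteristic equation: 5r² + 20r + 20 = 0
Divide by 5: r² + 4r + 4 = 0
Factored: (r + 2)² = 0
Repeated root: r = -2
General solution: y = (C₁ + C₂x)e^(-2x)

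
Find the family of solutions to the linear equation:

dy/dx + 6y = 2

Using integrating factor method:

General solution: y = 1/3 + Ce^(-6x)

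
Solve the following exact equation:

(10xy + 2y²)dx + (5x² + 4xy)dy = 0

Verify exactness: ∂M/∂y = ∂N/∂x ✓
Find F(x,y) such that ∂F/∂x = M, ∂F/∂y = N
Solution: 5x²y + 2xy² = C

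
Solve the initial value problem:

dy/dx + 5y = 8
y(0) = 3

General solution: y = 8/5 + Ce^(-5x)
Applying y(0) = 3: C = 3 - 8/5 = 7/5
Particular solution: y = 8/5 + (7/5)e^(-5x)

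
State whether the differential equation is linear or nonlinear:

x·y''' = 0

Linear (y and its derivatives appear to the first power only, no products of y terms)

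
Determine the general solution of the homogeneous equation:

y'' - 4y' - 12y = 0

Characteristic equation: r² - 4r - 12 = 0
Roots: r = 6, -2 (distinct real)
General solution: y = C₁e^(6x) + C₂e^(-2x)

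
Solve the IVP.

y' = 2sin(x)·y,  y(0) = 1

General solution: y = Ce^(-2cos(x))
Applying IC y(0) = 1:
Particular solution: y = e^(2(1-cos(x)))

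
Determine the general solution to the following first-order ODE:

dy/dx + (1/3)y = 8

Using integrating factor method:

General solution: y = 24 + Ce^(-x/3)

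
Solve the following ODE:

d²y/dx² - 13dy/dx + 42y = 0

Characteristic equation: r² - 13r + 42 = 0
Roots: r = 7, 6 (distinct real)
General solution: y = C₁e^(7x) + C₂e^(6x)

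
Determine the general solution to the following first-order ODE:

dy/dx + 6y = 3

Using integrating factor method:

General solution: y = 1/2 + Ce^(-6x)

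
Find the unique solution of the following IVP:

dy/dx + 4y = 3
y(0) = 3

General solution: y = 3/4 + Ce^(-4x)
Applying y(0) = 3: C = 3 - 3/4 = 9/4
Particular solution: y = 3/4 + (9/4)e^(-4x)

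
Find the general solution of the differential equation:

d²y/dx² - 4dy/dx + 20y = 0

Characteristic equation: r² - 4r + 20 = 0
Roots: r = 2 ± 4i (complex conjugates)
General solution: y = e^(2x)(C₁cos(4x) + C₂sin(4x))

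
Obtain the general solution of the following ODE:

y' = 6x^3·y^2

Separating variables and integrating:
-1/y = 3x^4/2 + C

General solution: y^-1 = (-3/2)x^4 + C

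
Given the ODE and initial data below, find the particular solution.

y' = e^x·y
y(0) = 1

General solution: y = Ce^(e^x)
Applying IC y(0) = 1:
Particular solution: y = e^(e^x - 1)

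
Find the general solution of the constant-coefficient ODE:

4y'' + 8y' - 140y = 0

Characteristic equation: 4r² + 8r - 140 = 0
Divide by 4: r² + 2r - 35 = 0
Roots: r = 5, -7 (distinct real)
General solution: y = C₁e^(5x) + C₂e^(-7x)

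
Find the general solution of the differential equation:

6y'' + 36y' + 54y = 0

Characteristic equation: 6r² + 36r + 54 = 0
Divide by 6: r² + 6r + 9 = 0
Factored: (r + 3)² = 0
Repeated root: r = -3
General solution: y = (C₁ + C₂x)e^(-3x)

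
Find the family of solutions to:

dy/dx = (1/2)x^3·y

Separating variables and integrating:
ln|y| = x^4/8 + C

General solution: y = Ce^(x^4/8)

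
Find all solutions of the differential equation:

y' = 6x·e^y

Separating variables and integrating:
-e^(-y) = 3x² + C

General solution: y = -ln(C - 3x²)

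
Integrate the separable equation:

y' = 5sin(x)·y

Separating variables and integrating:
ln|y| = -5cos(x) + C

General solution: y = Ce^(-5cos(x))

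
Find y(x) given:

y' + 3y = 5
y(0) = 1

General solution: y = 5/3 + Ce^(-3x)
Applying y(0) = 1: C = 1 - 5/3 = -2/3
Particular solution: y = 5/3 - (2/3)e^(-3x)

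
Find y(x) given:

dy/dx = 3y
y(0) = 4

General solution: y = Ce^(3x)
Applying IC y(0) = 4:
Particular solution: y = 4e^(3x)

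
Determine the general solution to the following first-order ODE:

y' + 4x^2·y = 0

Using integrating factor method:

General solution: y = Ce^(-4x^3/3)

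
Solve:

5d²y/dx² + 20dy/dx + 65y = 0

Characteristic equation: 5r² + 20r + 65 = 0
Divide by 5: r² + 4r + 13 = 0
Roots: r = -2 ± 3i (complex conjugates)
General solution: y = e^(-2x)(C₁cos(3x) + C₂sin(3x))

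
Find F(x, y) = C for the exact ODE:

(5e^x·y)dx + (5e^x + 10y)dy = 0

Verify exactness: ∂M/∂y = ∂N/∂x ✓
Find F(x,y) such that ∂F/∂x = M, ∂F/∂y = N
Solution: 5e^x·y + 5y² = C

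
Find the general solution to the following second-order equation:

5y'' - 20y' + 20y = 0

Characteristic equation: 5r² - 20r + 20 = 0
Divide by 5: r² - 4r + 4 = 0
Factored: (r - 2)² = 0
Repeated root: r = 2
General solution: y = (C₁ + C₂x)e^(2x)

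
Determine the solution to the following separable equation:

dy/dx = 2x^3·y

Separating variables and integrating:
ln|y| = x^4/2 + C

General solution: y = Ce^(x^4/2)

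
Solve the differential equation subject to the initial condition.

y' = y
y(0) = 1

General solution: y = Ce^x
Applying IC y(0) = 1:
Particular solution: y = e^x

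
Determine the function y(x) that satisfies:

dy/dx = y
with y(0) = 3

General solution: y = Ce^x
Applying IC y(0) = 3:
Particular solution: y = 3e^x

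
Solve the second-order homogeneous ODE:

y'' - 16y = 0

Characteristic equation: r² - 16 = 0
Roots: r = 4, -4 (distinct real)
General solution: y = C₁e^(4x) + C₂e^(-4x)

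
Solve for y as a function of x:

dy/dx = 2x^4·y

Separating variables and integrating:
ln|y| = 2x^5/5 + C

General solution: y = Ce^(2x^5/5)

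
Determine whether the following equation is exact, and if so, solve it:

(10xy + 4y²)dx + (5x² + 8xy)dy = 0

Verify exactness: ∂M/∂y = ∂N/∂x ✓
Find F(x,y) such that ∂F/∂x = M, ∂F/∂y = N
Solution: 5x²y + 4xy² = C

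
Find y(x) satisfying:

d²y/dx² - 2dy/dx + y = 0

Characteristic equation: r² - 2r + 1 = 0
Factored: (r - 1)² = 0
Repeated root: r = 1
General solution: y = (C₁ + C₂x)e^x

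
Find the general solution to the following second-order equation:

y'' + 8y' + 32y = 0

Characteristic equation: r² + 8r + 32 = 0
Roots: r = -4 ± 4i (complex conjugates)
General solution: y = e^(-4x)(C₁cos(4x) + C₂sin(4x))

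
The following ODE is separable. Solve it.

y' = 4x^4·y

Separating variables and integrating:
ln|y| = 4x^5/5 + C

General solution: y = Ce^(4x^5/5)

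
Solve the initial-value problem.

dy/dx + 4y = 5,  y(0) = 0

General solution: y = 5/4 + Ce^(-4x)
Applying y(0) = 0: C = 0 - 5/4 = -5/4
Particular solution: y = 5/4 - (5/4)e^(-4x)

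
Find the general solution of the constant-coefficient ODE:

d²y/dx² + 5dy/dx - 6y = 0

Characteristic equation: r² + 5r - 6 = 0
Roots: r = 1, -6 (distinct real)
General solution: y = C₁e^x + C₂e^(-6x)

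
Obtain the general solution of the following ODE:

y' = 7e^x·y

Separating variables and integrating:
ln|y| = 7e^x + C

General solution: y = Ce^(7e^x)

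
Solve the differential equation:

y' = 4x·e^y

Separating variables and integrating:
-e^(-y) = 2x² + C

General solution: y = -ln(C - 2x²)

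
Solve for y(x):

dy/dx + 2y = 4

Using integrating factor method:

General solution: y = 2 + Ce^(-2x)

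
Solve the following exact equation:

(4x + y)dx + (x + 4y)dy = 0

Verify exactness: ∂M/∂y = ∂N/∂x ✓
Find F(x,y) such that ∂F/∂x = M, ∂F/∂y = N
Solution: 2x² + xy + 2y² = C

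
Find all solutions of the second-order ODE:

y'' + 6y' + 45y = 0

Characteristic equation: r² + 6r + 45 = 0
Roots: r = -3 ± 6i (complex conjugates)
General solution: y = e^(-3x)(C₁cos(6x) + C₂sin(6x))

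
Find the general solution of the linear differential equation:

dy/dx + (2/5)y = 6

Using integrating factor method:

General solution: y = 15 + Ce^(-2x/5)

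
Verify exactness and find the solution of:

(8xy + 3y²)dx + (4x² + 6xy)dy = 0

Verify exactness: ∂M/∂y = ∂N/∂x ✓
Find F(x,y) such that ∂F/∂x = M, ∂F/∂y = N
Solution: 4x²y + 3xy² = C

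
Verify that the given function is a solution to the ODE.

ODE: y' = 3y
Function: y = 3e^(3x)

Verification:
y = 3e^(3x)
y' = 9e^(3x)
3y = 9e^(3x)
y' = 3y ✓

Yes, it is a solution.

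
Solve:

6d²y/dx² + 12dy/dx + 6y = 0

Characteristic equation: 6r² + 12r + 6 = 0
Divide by 6: r² + 2r + 1 = 0
Factored: (r + 1)² = 0
Repeated root: r = -1
General solution: y = (C₁ + C₂x)e^(-x)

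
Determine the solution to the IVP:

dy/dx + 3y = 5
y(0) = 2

General solution: y = 5/3 + Ce^(-3x)
Applying y(0) = 2: C = 2 - 5/3 = 1/3
Particular solution: y = 5/3 + (1/3)e^(-3x)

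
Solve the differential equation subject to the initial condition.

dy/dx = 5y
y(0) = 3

General solution: y = Ce^(5x)
Applying IC y(0) = 3:
Particular solution: y = 3e^(5x)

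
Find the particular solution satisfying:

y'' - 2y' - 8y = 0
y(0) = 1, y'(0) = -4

General solution: y = C₁e^(4x) + C₂e^(-2x)
Applying ICs: C₁ = -1/3, C₂ = 4/3
Particular solution: y = -(1/3)e^(4x) + (4/3)e^(-2x)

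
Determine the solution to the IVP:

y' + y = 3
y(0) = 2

General solution: y = 3 + Ce^(-x)
Applying y(0) = 2: C = 2 - 3 = -1
Particular solution: y = 3 - e^(-x)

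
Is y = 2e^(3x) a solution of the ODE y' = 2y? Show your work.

Verification:
y = 2e^(3x)
y' = 6e^(3x)
But 2y = 4e^(3x)
y' ≠ 2y — the derivative does not match

No, it is not a solution.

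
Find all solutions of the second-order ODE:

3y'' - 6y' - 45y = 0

Characteristic equation: 3r² - 6r - 45 = 0
Divide by 3: r² - 2r - 15 = 0
Roots: r = 5, -3 (distinct real)
General solution: y = C₁e^(5x) + C₂e^(-3x)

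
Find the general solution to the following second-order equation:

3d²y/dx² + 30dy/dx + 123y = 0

Characteristic equation: 3r² + 30r + 123 = 0
Divide by 3: r² + 10r + 41 = 0
Roots: r = -5 ± 4i (complex conjugates)
General solution: y = e^(-5x)(C₁cos(4x) + C₂sin(4x))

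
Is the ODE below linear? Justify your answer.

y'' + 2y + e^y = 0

No. Nonlinear (e^y is nonlinear in y)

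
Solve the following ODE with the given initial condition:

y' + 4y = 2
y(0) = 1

General solution: y = 1/2 + Ce^(-4x)
Applying y(0) = 1: C = 1 - 1/2 = 1/2
Particular solution: y = 1/2 + (1/2)e^(-4x)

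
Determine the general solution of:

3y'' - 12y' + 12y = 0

Characteristic equation: 3r² - 12r + 12 = 0
Divide by 3: r² - 4r + 4 = 0
Factored: (r - 2)² = 0
Repeated root: r = 2
General solution: y = (C₁ + C₂x)e^(2x)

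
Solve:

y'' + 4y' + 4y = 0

Characteristic equation: r² + 4r + 4 = 0
Factored: (r + 2)² = 0
Repeated root: r = -2
General solution: y = (C₁ + C₂x)e^(-2x)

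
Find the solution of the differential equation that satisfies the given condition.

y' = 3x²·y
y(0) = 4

General solution: y = Ce^(x³)
Applying IC y(0) = 4:
Particular solution: y = 4e^(x³)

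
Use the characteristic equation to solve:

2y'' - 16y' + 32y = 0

Characteristic equation: 2r² - 16r + 32 = 0
Divide by 2: r² - 8r + 16 = 0
Factored: (r - 4)² = 0
Repeated root: r = 4
General solution: y = (C₁ + C₂x)e^(4x)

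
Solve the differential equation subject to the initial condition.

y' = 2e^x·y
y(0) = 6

General solution: y = Ce^(2e^x)
Applying IC y(0) = 6:
Particular solution: y = 6e^(2(e^x - 1))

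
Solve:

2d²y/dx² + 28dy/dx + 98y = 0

Characteristic equation: 2r² + 28r + 98 = 0
Divide by 2: r² + 14r + 49 = 0
Factored: (r + 7)² = 0
Repeated root: r = -7
General solution: y = (C₁ + C₂x)e^(-7x)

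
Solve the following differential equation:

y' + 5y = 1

Using integrating factor method:

General solution: y = 1/5 + Ce^(-5x)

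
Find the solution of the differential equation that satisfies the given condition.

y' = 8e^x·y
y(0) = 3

General solution: y = Ce^(8e^x)
Applying IC y(0) = 3:
Particular solution: y = 3e^(8(e^x - 1))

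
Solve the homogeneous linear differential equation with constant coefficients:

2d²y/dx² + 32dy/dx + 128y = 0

Characteristic equation: 2r² + 32r + 128 = 0
Divide by 2: r² + 16r + 64 = 0
Factored: (r + 8)² = 0
Repeated root: r = -8
General solution: y = (C₁ + C₂x)e^(-8x)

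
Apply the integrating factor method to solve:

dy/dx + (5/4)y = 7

Using integrating factor method:

General solution: y = 28/5 + Ce^(-5x/4)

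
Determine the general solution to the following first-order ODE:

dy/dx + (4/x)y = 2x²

Using integrating factor method:

General solution: y = (2/7)x^3 + Cx^(-4)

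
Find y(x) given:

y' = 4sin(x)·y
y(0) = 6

General solution: y = Ce^(-4cos(x))
Applying IC y(0) = 6:
Particular solution: y = 6e^(4(1-cos(x)))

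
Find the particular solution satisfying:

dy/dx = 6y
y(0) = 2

General solution: y = Ce^(6x)
Applying IC y(0) = 2:
Particular solution: y = 2e^(6x)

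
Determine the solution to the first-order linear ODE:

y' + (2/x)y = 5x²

Using integrating factor method:

General solution: y = x^3 + Cx^(-2)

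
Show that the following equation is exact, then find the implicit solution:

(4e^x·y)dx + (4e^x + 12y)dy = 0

Verify exactness: ∂M/∂y = ∂N/∂x ✓
Find F(x,y) such that ∂F/∂x = M, ∂F/∂y = N
Solution: 4e^x·y + 6y² = C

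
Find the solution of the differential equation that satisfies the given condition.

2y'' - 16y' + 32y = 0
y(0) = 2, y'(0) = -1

General solution: y = (C₁ + C₂x)e^(4x)
Repeated root r = 4
Applying ICs: C₁ = 2, C₂ = -9
Particular solution: y = (2 - 9x)e^(4x)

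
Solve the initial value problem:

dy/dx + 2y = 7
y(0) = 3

General solution: y = 7/2 + Ce^(-2x)
Applying y(0) = 3: C = 3 - 7/2 = -1/2
Particular solution: y = 7/2 - (1/2)e^(-2x)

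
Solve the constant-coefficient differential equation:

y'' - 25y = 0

Characteristic equation: r² - 25 = 0
Roots: r = 5, -5 (distinct real)
General solution: y = C₁e^(5x) + C₂e^(-5x)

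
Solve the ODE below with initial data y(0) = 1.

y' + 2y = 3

General solution: y = 3/2 + Ce^(-2x)
Applying y(0) = 1: C = 1 - 3/2 = -1/2
Particular solution: y = 3/2 - (1/2)e^(-2x)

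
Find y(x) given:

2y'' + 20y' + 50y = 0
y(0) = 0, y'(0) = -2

General solution: y = (C₁ + C₂x)e^(-5x)
Repeated root r = -5
Applying ICs: C₁ = 0, C₂ = -2
Particular solution: y = -2xe^(-5x)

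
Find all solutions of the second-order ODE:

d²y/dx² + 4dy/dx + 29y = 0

Characteristic equation: r² + 4r + 29 = 0
Roots: r = -2 ± 5i (complex conjugates)
General solution: y = e^(-2x)(C₁cos(5x) + C₂sin(5x))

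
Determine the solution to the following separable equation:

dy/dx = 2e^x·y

Separating variables and integrating:
ln|y| = 2e^x + C

General solution: y = Ce^(2e^x)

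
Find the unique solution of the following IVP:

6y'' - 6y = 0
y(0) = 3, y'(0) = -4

General solution: y = C₁e^x + C₂e^(-x)
Applying ICs: C₁ = -1/2, C₂ = 7/2
Particular solution: y = -(1/2)e^x + (7/2)e^(-x)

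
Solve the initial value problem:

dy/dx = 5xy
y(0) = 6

General solution: y = Ce^(5x²/2)
Applying IC y(0) = 6:
Particular solution: y = 6e^(5x²/2)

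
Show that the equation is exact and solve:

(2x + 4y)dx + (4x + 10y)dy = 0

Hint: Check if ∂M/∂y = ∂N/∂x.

Verify exactness: ∂M/∂y = ∂N/∂x ✓
Find F(x,y) such that ∂F/∂x = M, ∂F/∂y = N
Solution: x² + 4xy + 5y² = C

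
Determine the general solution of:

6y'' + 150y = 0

Characteristic equation: 6r² + 150 = 0
Divide by 6: r² + 25 = 0
Roots: r = ±5i (complex conjugates)
General solution: y = C₁cos(5x) + C₂sin(5x)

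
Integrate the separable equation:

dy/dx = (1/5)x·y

Separating variables and integrating:
ln|y| = x^2/10 + C

General solution: y = Ce^(x^2/10)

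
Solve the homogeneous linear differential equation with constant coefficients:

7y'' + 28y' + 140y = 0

Characteristic equation: 7r² + 28r + 140 = 0
Divide by 7: r² + 4r + 20 = 0
Roots: r = -2 ± 4i (complex conjugates)
General solution: y = e^(-2x)(C₁cos(4x) + C₂sin(4x))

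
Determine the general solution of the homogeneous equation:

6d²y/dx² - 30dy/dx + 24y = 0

Characteristic equation: 6r² - 30r + 24 = 0
Divide by 6: r² - 5r + 4 = 0
Roots: r = 1, 4 (distinct real)
General solution: y = C₁e^x + C₂e^(4x)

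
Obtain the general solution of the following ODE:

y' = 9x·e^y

Separating variables and integrating:
-e^(-y) = 9x²/2 + C

General solution: y = -ln(C - 9x²/2)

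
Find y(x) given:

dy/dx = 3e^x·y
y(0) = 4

General solution: y = Ce^(3e^x)
Applying IC y(0) = 4:
Particular solution: y = 4e^(3(e^x - 1))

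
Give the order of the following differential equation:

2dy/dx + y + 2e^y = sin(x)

The order is 1 (highest derivative is of order 1).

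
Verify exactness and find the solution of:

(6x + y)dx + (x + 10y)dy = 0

Verify exactness: ∂M/∂y = ∂N/∂x ✓
Find F(x,y) such that ∂F/∂x = M, ∂F/∂y = N
Solution: 3x² + xy + 5y² = C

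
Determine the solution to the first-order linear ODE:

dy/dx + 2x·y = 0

Using integrating factor method:

General solution: y = Ce^(-x^2)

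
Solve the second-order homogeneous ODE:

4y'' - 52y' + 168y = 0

Characteristic equation: 4r² - 52r + 168 = 0
Divide by 4: r² - 13r + 42 = 0
Roots: r = 7, 6 (distinct real)
General solution: y = C₁e^(7x) + C₂e^(6x)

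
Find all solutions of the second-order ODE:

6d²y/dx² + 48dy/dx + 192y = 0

Characteristic equation: 6r² + 48r + 192 = 0
Divide by 6: r² + 8r + 32 = 0
Roots: r = -4 ± 4i (complex conjugates)
General solution: y = e^(-4x)(C₁cos(4x) + C₂sin(4x))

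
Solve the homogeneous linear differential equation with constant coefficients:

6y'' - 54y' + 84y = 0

Characteristic equation: 6r² - 54r + 84 = 0
Divide by 6: r² - 9r + 14 = 0
Roots: r = 2, 7 (distinct real)
General solution: y = C₁e^(2x) + C₂e^(7x)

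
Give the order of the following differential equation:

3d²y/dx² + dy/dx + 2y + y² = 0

The order is 2 (highest derivative is of order 2).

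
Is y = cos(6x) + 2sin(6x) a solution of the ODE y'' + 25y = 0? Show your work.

Verification:
y'' = -36cos(6x) - 72sin(6x)
y'' + 25y ≠ 0 (frequency mismatch: got 36 instead of 25)

No, it is not a solution.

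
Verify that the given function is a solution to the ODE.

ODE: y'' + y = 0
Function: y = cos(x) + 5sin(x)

Verification:
y'' = -cos(x) - 5sin(x)
y'' + y = 0 ✓

Yes, it is a solution.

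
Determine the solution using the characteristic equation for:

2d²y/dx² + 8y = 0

Characteristic equation: 2r² + 8 = 0
Divide by 2: r² + 4 = 0
Roots: r = ±2i (complex conjugates)
General solution: y = C₁cos(2x) + C₂sin(2x)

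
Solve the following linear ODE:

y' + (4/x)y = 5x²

Using integrating factor method:

General solution: y = (5/7)x^3 + Cx^(-4)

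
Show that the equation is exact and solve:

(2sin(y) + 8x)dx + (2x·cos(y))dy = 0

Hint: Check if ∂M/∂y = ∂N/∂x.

Verify exactness: ∂M/∂y = ∂N/∂x ✓
Find F(x,y) such that ∂F/∂x = M, ∂F/∂y = N
Solution: 2x·sin(y) + 4x² = C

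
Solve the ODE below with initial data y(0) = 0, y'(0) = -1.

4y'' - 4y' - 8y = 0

General solution: y = C₁e^(2x) + C₂e^(-x)
Applying ICs: C₁ = -1/3, C₂ = 1/3
Particular solution: y = -(1/3)e^(2x) + (1/3)e^(-x)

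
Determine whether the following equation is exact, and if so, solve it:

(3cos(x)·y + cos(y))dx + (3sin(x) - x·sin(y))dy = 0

Verify exactness: ∂M/∂y = ∂N/∂x ✓
Find F(x,y) such that ∂F/∂x = M, ∂F/∂y = N
Solution: 3sin(x)·y + x·cos(y) = C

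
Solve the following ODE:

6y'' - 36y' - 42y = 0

Characteristic equation: 6r² - 36r - 42 = 0
Divide by 6: r² - 6r - 7 = 0
Roots: r = 7, -1 (distinct real)
General solution: y = C₁e^(7x) + C₂e^(-x)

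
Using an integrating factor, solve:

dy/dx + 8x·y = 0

Using integrating factor method:

General solution: y = Ce^(-4x^2)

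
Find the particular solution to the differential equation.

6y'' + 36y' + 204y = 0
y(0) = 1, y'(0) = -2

General solution: y = e^(-3x)(C₁cos(5x) + C₂sin(5x))
Complex roots r = -3 ± 5i
Applying ICs: C₁ = 1, C₂ = 1/5
Particular solution: y = e^(-3x)(cos(5x) + (1/5)sin(5x))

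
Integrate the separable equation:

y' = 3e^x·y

Separating variables and integrating:
ln|y| = 3e^x + C

General solution: y = Ce^(3e^x)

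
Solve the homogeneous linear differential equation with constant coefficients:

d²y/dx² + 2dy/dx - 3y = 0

Characteristic equation: r² + 2r - 3 = 0
Roots: r = 1, -3 (distinct real)
General solution: y = C₁e^x + C₂e^(-3x)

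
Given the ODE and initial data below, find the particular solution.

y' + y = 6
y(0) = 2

General solution: y = 6 + Ce^(-x)
Applying y(0) = 2: C = 2 - 6 = -4
Particular solution: y = 6 - 4e^(-x)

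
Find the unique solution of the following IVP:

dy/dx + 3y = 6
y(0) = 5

General solution: y = 2 + Ce^(-3x)
Applying y(0) = 5: C = 5 - 2 = 3
Particular solution: y = 2 + 3e^(-3x)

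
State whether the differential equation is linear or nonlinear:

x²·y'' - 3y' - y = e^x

Linear (y and its derivatives appear to the first power only, no products of y terms)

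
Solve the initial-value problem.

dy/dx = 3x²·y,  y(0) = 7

General solution: y = Ce^(x³)
Applying IC y(0) = 7:
Particular solution: y = 7e^(x³)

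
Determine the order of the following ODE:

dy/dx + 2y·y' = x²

The order is 1 (highest derivative is of order 1).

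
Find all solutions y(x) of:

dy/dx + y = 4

Using integrating factor method:

General solution: y = 4 + Ce^(-x)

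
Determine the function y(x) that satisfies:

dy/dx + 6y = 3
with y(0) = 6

General solution: y = 1/2 + Ce^(-6x)
Applying y(0) = 6: C = 6 - 1/2 = 11/2
Particular solution: y = 1/2 + (11/2)e^(-6x)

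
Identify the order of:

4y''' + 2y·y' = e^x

The order is 3 (highest derivative is of order 3).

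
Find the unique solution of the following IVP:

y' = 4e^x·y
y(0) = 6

General solution: y = Ce^(4e^x)
Applying IC y(0) = 6:
Particular solution: y = 6e^(4(e^x - 1))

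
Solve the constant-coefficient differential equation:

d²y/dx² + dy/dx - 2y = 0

Characteristic equation: r² + r - 2 = 0
Roots: r = 1, -2 (distinct real)
General solution: y = C₁e^x + C₂e^(-2x)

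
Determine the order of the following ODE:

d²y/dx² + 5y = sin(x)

The order is 2 (highest derivative is of order 2).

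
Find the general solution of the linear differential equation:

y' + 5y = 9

Using integrating factor method:

General solution: y = 9/5 + Ce^(-5x)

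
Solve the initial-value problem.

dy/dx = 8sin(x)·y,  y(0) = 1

General solution: y = Ce^(-8cos(x))
Applying IC y(0) = 1:
Particular solution: y = e^(8(1-cos(x)))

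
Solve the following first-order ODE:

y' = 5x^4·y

Separating variables and integrating:
ln|y| = x^5 + C

General solution: y = Ce^(x^5)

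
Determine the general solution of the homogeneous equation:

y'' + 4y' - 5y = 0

Characteristic equation: r² + 4r - 5 = 0
Roots: r = 1, -5 (distinct real)
General solution: y = C₁e^x + C₂e^(-5x)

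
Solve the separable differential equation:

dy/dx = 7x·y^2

Separating variables and integrating:
-1/y = 7x^2/2 + C

General solution: y^-1 = (-7/2)x^2 + C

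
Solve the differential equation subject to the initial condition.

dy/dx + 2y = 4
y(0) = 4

General solution: y = 2 + Ce^(-2x)
Applying y(0) = 4: C = 4 - 2 = 2
Particular solution: y = 2 + 2e^(-2x)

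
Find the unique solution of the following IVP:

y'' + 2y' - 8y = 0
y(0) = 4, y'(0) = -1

General solution: y = C₁e^(2x) + C₂e^(-4x)
Applying ICs: C₁ = 5/2, C₂ = 3/2
Particular solution: y = (5/2)e^(2x) + (3/2)e^(-4x)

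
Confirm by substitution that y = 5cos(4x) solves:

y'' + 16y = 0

Verification:
y'' = -80cos(4x)
y'' + 16y = 0 ✓

Yes, it is a solution.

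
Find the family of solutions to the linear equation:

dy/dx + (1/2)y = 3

Using integrating factor method:

General solution: y = 6 + Ce^(-x/2)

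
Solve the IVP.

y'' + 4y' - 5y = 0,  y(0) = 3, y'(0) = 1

General solution: y = C₁e^x + C₂e^(-5x)
Applying ICs: C₁ = 8/3, C₂ = 1/3
Particular solution: y = (8/3)e^x + (1/3)e^(-5x)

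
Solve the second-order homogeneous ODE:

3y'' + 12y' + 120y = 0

Characteristic equation: 3r² + 12r + 120 = 0
Divide by 3: r² + 4r + 40 = 0
Roots: r = -2 ± 6i (complex conjugates)
General solution: y = e^(-2x)(C₁cos(6x) + C₂sin(6x))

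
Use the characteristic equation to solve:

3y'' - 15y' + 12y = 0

Characteristic equation: 3r² - 15r + 12 = 0
Divide by 3: r² - 5r + 4 = 0
Roots: r = 4, 1 (distinct real)
General solution: y = C₁e^(4x) + C₂e^x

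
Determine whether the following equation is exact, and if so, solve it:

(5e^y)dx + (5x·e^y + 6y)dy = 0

Verify exactness: ∂M/∂y = ∂N/∂x ✓
Find F(x,y) such that ∂F/∂x = M, ∂F/∂y = N
Solution: 5x·e^y + 3y² = C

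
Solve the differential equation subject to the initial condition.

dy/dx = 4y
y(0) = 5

General solution: y = Ce^(4x)
Applying IC y(0) = 5:
Particular solution: y = 5e^(4x)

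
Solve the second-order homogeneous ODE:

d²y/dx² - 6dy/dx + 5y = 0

Characteristic equation: r² - 6r + 5 = 0
Roots: r = 1, 5 (distinct real)
General solution: y = C₁e^x + C₂e^(5x)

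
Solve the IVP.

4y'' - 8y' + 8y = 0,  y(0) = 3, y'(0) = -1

General solution: y = e^x(C₁cos(x) + C₂sin(x))
Complex roots r = 1 ± i
Applying ICs: C₁ = 3, C₂ = -4
Particular solution: y = e^x(3cos(x) - 4sin(x))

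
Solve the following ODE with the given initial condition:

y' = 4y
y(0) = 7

General solution: y = Ce^(4x)
Applying IC y(0) = 7:
Particular solution: y = 7e^(4x)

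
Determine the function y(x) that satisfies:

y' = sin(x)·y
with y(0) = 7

General solution: y = Ce^(-cos(x))
Applying IC y(0) = 7:
Particular solution: y = 7e^(1-cos(x))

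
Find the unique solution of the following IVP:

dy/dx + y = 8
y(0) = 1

General solution: y = 8 + Ce^(-x)
Applying y(0) = 1: C = 1 - 8 = -7
Particular solution: y = 8 - 7e^(-x)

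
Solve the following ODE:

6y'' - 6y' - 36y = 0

Characteristic equation: 6r² - 6r - 36 = 0
Divide by 6: r² - r - 6 = 0
Roots: r = 3, -2 (distinct real)
General solution: y = C₁e^(3x) + C₂e^(-2x)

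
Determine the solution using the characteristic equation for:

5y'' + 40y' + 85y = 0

Characteristic equation: 5r² + 40r + 85 = 0
Divide by 5: r² + 8r + 17 = 0
Roots: r = -4 ± i (complex conjugates)
General solution: y = e^(-4x)(C₁cos(x) + C₂sin(x))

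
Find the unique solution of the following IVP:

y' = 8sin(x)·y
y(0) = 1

General solution: y = Ce^(-8cos(x))
Applying IC y(0) = 1:
Particular solution: y = e^(8(1-cos(x)))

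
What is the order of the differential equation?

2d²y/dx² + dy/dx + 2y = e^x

The order is 2 (highest derivative is of order 2).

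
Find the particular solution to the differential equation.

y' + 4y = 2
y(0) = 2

General solution: y = 1/2 + Ce^(-4x)
Applying y(0) = 2: C = 2 - 1/2 = 3/2
Particular solution: y = 1/2 + (3/2)e^(-4x)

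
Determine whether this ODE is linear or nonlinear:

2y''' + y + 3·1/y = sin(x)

Nonlinear (1/y term)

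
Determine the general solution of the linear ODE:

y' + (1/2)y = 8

Using integrating factor method:

General solution: y = 16 + Ce^(-x/2)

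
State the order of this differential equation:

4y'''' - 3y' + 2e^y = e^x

The order is 4 (highest derivative is of order 4).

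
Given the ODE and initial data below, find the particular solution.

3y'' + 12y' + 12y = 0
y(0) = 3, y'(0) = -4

General solution: y = (C₁ + C₂x)e^(-2x)
Repeated root r = -2
Applying ICs: C₁ = 3, C₂ = 2
Particular solution: y = (3 + 2x)e^(-2x)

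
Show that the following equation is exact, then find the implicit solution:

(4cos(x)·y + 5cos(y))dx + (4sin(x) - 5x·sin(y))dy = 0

Verify exactness: ∂M/∂y = ∂N/∂x ✓
Find F(x,y) such that ∂F/∂x = M, ∂F/∂y = N
Solution: 4sin(x)·y + 5x·cos(y) = C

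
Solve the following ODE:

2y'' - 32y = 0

Characteristic equation: 2r² - 32 = 0
Divide by 2: r² - 16 = 0
Roots: r = 4, -4 (distinct real)
General solution: y = C₁e^(4x) + C₂e^(-4x)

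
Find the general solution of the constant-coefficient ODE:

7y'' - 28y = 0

Characteristic equation: 7r² - 28 = 0
Divide by 7: r² - 4 = 0
Roots: r = 2, -2 (distinct real)
General solution: y = C₁e^(2x) + C₂e^(-2x)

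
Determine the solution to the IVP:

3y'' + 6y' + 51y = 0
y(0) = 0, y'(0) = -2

General solution: y = e^(-x)(C₁cos(4x) + C₂sin(4x))
Complex roots r = -1 ± 4i
Applying ICs: C₁ = 0, C₂ = -1/2
Particular solution: y = e^(-x)(-(1/2)sin(4x))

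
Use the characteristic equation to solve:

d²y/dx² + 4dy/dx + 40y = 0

Characteristic equation: r² + 4r + 40 = 0
Roots: r = -2 ± 6i (complex conjugates)
General solution: y = e^(-2x)(C₁cos(6x) + C₂sin(6x))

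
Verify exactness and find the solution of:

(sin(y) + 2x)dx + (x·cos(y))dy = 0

Verify exactness: ∂M/∂y = ∂N/∂x ✓
Find F(x,y) such that ∂F/∂x = M, ∂F/∂y = N
Solution: x·sin(y) + x² = C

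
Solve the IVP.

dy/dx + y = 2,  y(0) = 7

General solution: y = 2 + Ce^(-x)
Applying y(0) = 7: C = 7 - 2 = 5
Particular solution: y = 2 + 5e^(-x)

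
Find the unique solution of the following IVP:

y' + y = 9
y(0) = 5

General solution: y = 9 + Ce^(-x)
Applying y(0) = 5: C = 5 - 9 = -4
Particular solution: y = 9 - 4e^(-x)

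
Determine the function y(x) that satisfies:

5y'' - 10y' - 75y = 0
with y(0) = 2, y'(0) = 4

General solution: y = C₁e^(5x) + C₂e^(-3x)
Applying ICs: C₁ = 5/4, C₂ = 3/4
Particular solution: y = (5/4)e^(5x) + (3/4)e^(-3x)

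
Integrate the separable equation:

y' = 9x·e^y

Separating variables and integrating:
-e^(-y) = 9x²/2 + C

General solution: y = -ln(C - 9x²/2)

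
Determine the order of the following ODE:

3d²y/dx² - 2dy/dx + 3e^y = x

The order is 2 (highest derivative is of order 2).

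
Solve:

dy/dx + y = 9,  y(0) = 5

General solution: y = 9 + Ce^(-x)
Applying y(0) = 5: C = 5 - 9 = -4
Particular solution: y = 9 - 4e^(-x)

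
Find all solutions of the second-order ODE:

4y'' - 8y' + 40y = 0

Characteristic equation: 4r² - 8r + 40 = 0
Divide by 4: r² - 2r + 10 = 0
Roots: r = 1 ± 3i (complex conjugates)
General solution: y = e^x(C₁cos(3x) + C₂sin(3x))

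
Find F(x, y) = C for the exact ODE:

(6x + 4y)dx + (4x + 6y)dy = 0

Verify exactness: ∂M/∂y = ∂N/∂x ✓
Find F(x,y) such that ∂F/∂x = M, ∂F/∂y = N
Solution: 3x² + 4xy + 3y² = C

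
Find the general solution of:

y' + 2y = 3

Using integrating factor method:

General solution: y = 3/2 + Ce^(-2x)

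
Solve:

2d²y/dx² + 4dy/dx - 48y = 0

Characteristic equation: 2r² + 4r - 48 = 0
Divide by 2: r² + 2r - 24 = 0
Roots: r = 4, -6 (distinct real)
General solution: y = C₁e^(4x) + C₂e^(-6x)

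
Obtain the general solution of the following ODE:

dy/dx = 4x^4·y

Separating variables and integrating:
ln|y| = 4x^5/5 + C

General solution: y = Ce^(4x^5/5)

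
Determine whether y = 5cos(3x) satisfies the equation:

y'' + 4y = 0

Verification:
y'' = -45cos(3x)
y'' + 4y ≠ 0 (frequency mismatch: got 9 instead of 4)

No, it is not a solution.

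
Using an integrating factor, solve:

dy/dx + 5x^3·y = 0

Using integrating factor method:

General solution: y = Ce^(-5x^4/4)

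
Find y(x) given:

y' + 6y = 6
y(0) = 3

General solution: y = 1 + Ce^(-6x)
Applying y(0) = 3: C = 3 - 1 = 2
Particular solution: y = 1 + 2e^(-6x)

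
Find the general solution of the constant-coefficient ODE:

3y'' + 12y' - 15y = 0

Characteristic equation: 3r² + 12r - 15 = 0
Divide by 3: r² + 4r - 5 = 0
Roots: r = 1, -5 (distinct real)
General solution: y = C₁e^x + C₂e^(-5x)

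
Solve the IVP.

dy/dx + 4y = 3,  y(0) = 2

General solution: y = 3/4 + Ce^(-4x)
Applying y(0) = 2: C = 2 - 3/4 = 5/4
Particular solution: y = 3/4 + (5/4)e^(-4x)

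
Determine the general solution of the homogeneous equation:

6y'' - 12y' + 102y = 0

Characteristic equation: 6r² - 12r + 102 = 0
Divide by 6: r² - 2r + 17 = 0
Roots: r = 1 ± 4i (complex conjugates)
General solution: y = e^x(C₁cos(4x) + C₂sin(4x))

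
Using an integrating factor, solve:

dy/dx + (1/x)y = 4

Using integrating factor method:

General solution: y = 2x + C/x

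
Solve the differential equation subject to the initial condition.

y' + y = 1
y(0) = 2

General solution: y = 1 + Ce^(-x)
Applying y(0) = 2: C = 2 - 1 = 1
Particular solution: y = 1 + e^(-x)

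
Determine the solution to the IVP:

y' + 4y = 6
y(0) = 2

General solution: y = 3/2 + Ce^(-4x)
Applying y(0) = 2: C = 2 - 3/2 = 1/2
Particular solution: y = 3/2 + (1/2)e^(-4x)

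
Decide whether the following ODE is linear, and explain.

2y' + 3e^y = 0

Nonlinear (e^y is nonlinear in y)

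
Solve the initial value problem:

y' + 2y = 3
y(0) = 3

General solution: y = 3/2 + Ce^(-2x)
Applying y(0) = 3: C = 3 - 3/2 = 3/2
Particular solution: y = 3/2 + (3/2)e^(-2x)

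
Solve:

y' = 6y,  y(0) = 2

General solution: y = Ce^(6x)
Applying IC y(0) = 2:
Particular solution: y = 2e^(6x)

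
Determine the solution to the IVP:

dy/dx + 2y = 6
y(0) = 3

General solution: y = 3 + Ce^(-2x)
Applying y(0) = 3: C = 3 - 3 = 0
Particular solution: y = 3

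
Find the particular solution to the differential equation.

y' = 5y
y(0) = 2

General solution: y = Ce^(5x)
Applying IC y(0) = 2:
Particular solution: y = 2e^(5x)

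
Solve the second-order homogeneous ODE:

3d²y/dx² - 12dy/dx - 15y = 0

Characteristic equation: 3r² - 12r - 15 = 0
Divide by 3: r² - 4r - 5 = 0
Roots: r = 5, -1 (distinct real)
General solution: y = C₁e^(5x) + C₂e^(-x)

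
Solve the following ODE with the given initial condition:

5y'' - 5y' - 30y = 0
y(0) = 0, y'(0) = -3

General solution: y = C₁e^(3x) + C₂e^(-2x)
Applying ICs: C₁ = -3/5, C₂ = 3/5
Particular solution: y = -(3/5)e^(3x) + (3/5)e^(-2x)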